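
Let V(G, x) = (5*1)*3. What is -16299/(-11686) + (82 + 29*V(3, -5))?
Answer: 6057961/11686 ≈ 518.39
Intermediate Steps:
V(G, x) = 15 (V(G, x) = 5*3 = 15)
-16299/(-11686) + (82 + 29*V(3, -5)) = -16299/(-11686) + (82 + 29*15) = -16299*(-1/11686) + (82 + 435) = 16299/11686 + 517 = 6057961/11686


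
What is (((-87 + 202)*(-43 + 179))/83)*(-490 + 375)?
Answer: -1798600/83 ≈ -21670.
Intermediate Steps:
(((-87 + 202)*(-43 + 179))/83)*(-490 + 375) = ((115*136)*(1/83))*(-115) = (15640*(1/83))*(-115) = (15640/83)*(-115) = -1798600/83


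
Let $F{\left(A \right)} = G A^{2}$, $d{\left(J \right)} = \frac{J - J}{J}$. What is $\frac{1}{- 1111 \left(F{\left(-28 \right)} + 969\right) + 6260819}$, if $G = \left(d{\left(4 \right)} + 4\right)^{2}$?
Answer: $- \frac{1}{8752124} \approx -1.1426 \cdot 10^{-7}$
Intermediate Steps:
$d{\left(J \right)} = 0$ ($d{\left(J \right)} = \frac{0}{J} = 0$)
$G = 16$ ($G = \left(0 + 4\right)^{2} = 4^{2} = 16$)
$F{\left(A \right)} = 16 A^{2}$
$\frac{1}{- 1111 \left(F{\left(-28 \right)} + 969\right) + 6260819} = \frac{1}{- 1111 \left(16 \left(-28\right)^{2} + 969\right) + 6260819} = \frac{1}{- 1111 \left(16 \cdot 784 + 969\right) + 6260819} = \frac{1}{- 1111 \left(12544 + 969\right) + 6260819} = \frac{1}{\left(-1111\right) 13513 + 6260819} = \frac{1}{-15012943 + 6260819} = \frac{1}{-8752124} = - \frac{1}{8752124}$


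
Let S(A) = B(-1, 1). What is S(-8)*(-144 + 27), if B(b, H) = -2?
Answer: 234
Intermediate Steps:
S(A) = -2
S(-8)*(-144 + 27) = -2*(-144 + 27) = -2*(-117) = 234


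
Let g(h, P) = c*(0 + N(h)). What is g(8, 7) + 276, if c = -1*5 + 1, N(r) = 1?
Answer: 272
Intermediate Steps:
c = -4 (c = -5 + 1 = -4)
g(h, P) = -4 (g(h, P) = -4*(0 + 1) = -4*1 = -4)
g(8, 7) + 276 = -4 + 276 = 272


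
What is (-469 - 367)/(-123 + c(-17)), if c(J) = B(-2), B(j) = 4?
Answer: 836/119 ≈ 7.0252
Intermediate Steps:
c(J) = 4
(-469 - 367)/(-123 + c(-17)) = (-469 - 367)/(-123 + 4) = -836/(-119) = -836*(-1/119) = 836/119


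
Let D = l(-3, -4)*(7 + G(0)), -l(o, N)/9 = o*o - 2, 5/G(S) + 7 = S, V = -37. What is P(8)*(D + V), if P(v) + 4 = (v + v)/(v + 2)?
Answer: 5196/5 ≈ 1039.2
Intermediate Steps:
G(S) = 5/(-7 + S)
l(o, N) = 18 - 9*o² (l(o, N) = -9*(o*o - 2) = -9*(o² - 2) = -9*(-2 + o²) = 18 - 9*o²)
P(v) = -4 + 2*v/(2 + v) (P(v) = -4 + (v + v)/(v + 2) = -4 + (2*v)/(2 + v) = -4 + 2*v/(2 + v))
D = -396 (D = (18 - 9*(-3)²)*(7 + 5/(-7 + 0)) = (18 - 9*9)*(7 + 5/(-7)) = (18 - 81)*(7 + 5*(-⅐)) = -63*(7 - 5/7) = -63*44/7 = -396)
P(8)*(D + V) = (2*(-4 - 1*8)/(2 + 8))*(-396 - 37) = (2*(-4 - 8)/10)*(-433) = (2*(⅒)*(-12))*(-433) = -12/5*(-433) = 5196/5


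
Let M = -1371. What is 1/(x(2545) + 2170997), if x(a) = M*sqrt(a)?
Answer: 2170997/4708444287664 + 1371*sqrt(2545)/4708444287664 ≈ 4.7578e-7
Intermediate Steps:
x(a) = -1371*sqrt(a)
1/(x(2545) + 2170997) = 1/(-1371*sqrt(2545) + 2170997) = 1/(2170997 - 1371*sqrt(2545))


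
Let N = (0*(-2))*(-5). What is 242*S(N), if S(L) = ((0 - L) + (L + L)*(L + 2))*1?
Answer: 0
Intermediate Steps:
N = 0 (N = 0*(-5) = 0)
S(L) = -L + 2*L*(2 + L) (S(L) = (-L + (2*L)*(2 + L))*1 = (-L + 2*L*(2 + L))*1 = -L + 2*L*(2 + L))
242*S(N) = 242*(0*(3 + 2*0)) = 242*(0*(3 + 0)) = 242*(0*3) = 242*0 = 0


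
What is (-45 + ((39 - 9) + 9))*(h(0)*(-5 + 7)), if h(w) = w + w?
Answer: 0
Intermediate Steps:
h(w) = 2*w
(-45 + ((39 - 9) + 9))*(h(0)*(-5 + 7)) = (-45 + ((39 - 9) + 9))*((2*0)*(-5 + 7)) = (-45 + (30 + 9))*(0*2) = (-45 + 39)*0 = -6*0 = 0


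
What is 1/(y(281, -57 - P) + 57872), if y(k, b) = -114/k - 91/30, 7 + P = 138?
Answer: 8430/487831969 ≈ 1.7281e-5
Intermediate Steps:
P = 131 (P = -7 + 138 = 131)
y(k, b) = -91/30 - 114/k (y(k, b) = -114/k - 91*1/30 = -114/k - 91/30 = -91/30 - 114/k)
1/(y(281, -57 - P) + 57872) = 1/((-91/30 - 114/281) + 57872) = 1/(-28991/8430 + 57872) = 1/(487831969/8430) = 8430/487831969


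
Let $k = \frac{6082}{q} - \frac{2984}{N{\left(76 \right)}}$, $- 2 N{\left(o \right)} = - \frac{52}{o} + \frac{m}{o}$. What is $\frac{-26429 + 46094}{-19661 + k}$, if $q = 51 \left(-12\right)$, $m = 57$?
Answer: $\frac{30087450}{108695273} \approx 0.27681$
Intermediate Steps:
$N{\left(o \right)} = - \frac{5}{2 o}$ ($N{\left(o \right)} = - \frac{- \frac{52}{o} + \frac{57}{o}}{2} = - \frac{5 \frac{1}{o}}{2} = - \frac{5}{2 o}$)
$q = -612$
$k = \frac{138776603}{1530}$ ($k = \frac{6082}{-612} - \frac{2984}{\left(- \frac{5}{2}\right) \frac{1}{76}} = 6082 \left(- \frac{1}{612}\right) - \frac{2984}{\left(- \frac{5}{2}\right) \frac{1}{76}} = - \frac{3041}{306} - \frac{2984}{- \frac{5}{152}} = - \frac{3041}{306} - - \frac{453568}{5} = - \frac{3041}{306} + \frac{453568}{5} = \frac{138776603}{1530} \approx 90704.0$)
$\frac{-26429 + 46094}{-19661 + k} = \frac{-26429 + 46094}{-19661 + \frac{138776603}{1530}} = \frac{19665}{\frac{108695273}{1530}} = 19665 \cdot \frac{1530}{108695273} = \frac{30087450}{108695273}$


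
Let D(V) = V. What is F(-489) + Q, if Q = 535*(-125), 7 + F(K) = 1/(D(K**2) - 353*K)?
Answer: -27537860915/411738 ≈ -66882.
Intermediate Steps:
F(K) = -7 + 1/(K**2 - 353*K)
Q = -66875
F(-489) + Q = (1 - 7*(-489)**2 + 2471*(-489))/((-489)*(-353 - 489)) - 66875 = -1/489*(1 - 7*239121 - 1208319)/(-842) - 66875 = -1/489*(-1/842)*(1 - 1673847 - 1208319) - 66875 = -1/489*(-1/842)*(-2882165) - 66875 = -2882165/411738 - 66875 = -27537860915/411738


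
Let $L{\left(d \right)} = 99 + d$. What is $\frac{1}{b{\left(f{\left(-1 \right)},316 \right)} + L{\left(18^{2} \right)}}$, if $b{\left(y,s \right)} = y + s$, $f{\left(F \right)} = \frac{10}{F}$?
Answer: $\frac{1}{729} \approx 0.0013717$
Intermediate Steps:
$b{\left(y,s \right)} = s + y$
$\frac{1}{b{\left(f{\left(-1 \right)},316 \right)} + L{\left(18^{2} \right)}} = \frac{1}{\left(316 + \frac{10}{-1}\right) + \left(99 + 18^{2}\right)} = \frac{1}{\left(316 + 10 \left(-1\right)\right) + \left(99 + 324\right)} = \frac{1}{\left(316 - 10\right) + 423} = \frac{1}{306 + 423} = \frac{1}{729}$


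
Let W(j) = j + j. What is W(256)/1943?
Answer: 512/1943 ≈ 0.26351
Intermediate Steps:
W(j) = 2*j
W(256)/1943 = (2*256)/1943 = 512*(1/1943) = 512/1943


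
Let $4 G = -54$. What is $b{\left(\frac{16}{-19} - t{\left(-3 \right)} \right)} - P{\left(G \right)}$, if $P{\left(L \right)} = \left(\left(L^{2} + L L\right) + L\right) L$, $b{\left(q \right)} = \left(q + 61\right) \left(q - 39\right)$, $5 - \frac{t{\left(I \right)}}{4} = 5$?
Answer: $\frac{1690695}{722} \approx 2341.7$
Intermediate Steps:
$G = - \frac{27}{2}$ ($G = \frac{1}{4} \left(-54\right) = - \frac{27}{2} \approx -13.5$)
$t{\left(I \right)} = 0$ ($t{\left(I \right)} = 20 - 20 = 0$)
$b{\left(q \right)} = \left(-39 + q\right) \left(61 + q\right)$ ($b{\left(q \right)} = \left(61 + q\right) \left(-39 + q\right) = \left(-39 + q\right) \left(61 + q\right)$)
$P{\left(L \right)} = L \left(L + 2 L^{2}\right)$ ($P{\left(L \right)} = \left(\left(L^{2} + L^{2}\right) + L\right) L = \left(2 L^{2} + L\right) L = \left(L + 2 L^{2}\right) L = L \left(L + 2 L^{2}\right)$)
$b{\left(\frac{16}{-19} - t{\left(-3 \right)} \right)} - P{\left(G \right)} = \left(-2379 + \left(\frac{16}{-19} - 0\right)^{2} + 22 \left(\frac{16}{-19} - 0\right)\right) - \left(- \frac{27}{2}\right)^{2} \left(1 + 2 \left(- \frac{27}{2}\right)\right) = \left(-2379 + \left(16 \left(- \frac{1}{19}\right) + 0\right)^{2} + 22 \left(16 \left(- \frac{1}{19}\right) + 0\right)\right) - \frac{729 \left(1 - 27\right)}{4} = \left(-2379 + \left(- \frac{16}{19} + 0\right)^{2} + 22 \left(- \frac{16}{19} + 0\right)\right) - \frac{729}{4} \left(-26\right) = \left(-2379 + \left(- \frac{16}{19}\right)^{2} + 22 \left(- \frac{16}{19}\right)\right) - - \frac{9477}{2} = \left(-2379 + \frac{256}{361} - \frac{352}{19}\right) + \frac{9477}{2} = - \frac{865251}{361} + \frac{9477}{2} = \frac{1690695}{722}$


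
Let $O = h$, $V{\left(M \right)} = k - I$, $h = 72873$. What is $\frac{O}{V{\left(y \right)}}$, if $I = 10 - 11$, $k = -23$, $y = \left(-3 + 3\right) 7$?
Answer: $- \frac{72873}{22} \approx -3312.4$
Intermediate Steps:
$y = 0$ ($y = 0 \cdot 7 = 0$)
$I = -1$ ($I = 10 - 11 = -1$)
$V{\left(M \right)} = -22$ ($V{\left(M \right)} = -23 - -1 = -23 + 1 = -22$)
$O = 72873$
$\frac{O}{V{\left(y \right)}} = \frac{72873}{-22} = 72873 \left(- \frac{1}{22}\right) = - \frac{72873}{22}$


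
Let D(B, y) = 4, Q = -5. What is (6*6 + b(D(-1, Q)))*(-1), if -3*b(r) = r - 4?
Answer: -36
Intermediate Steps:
b(r) = 4/3 - r/3 (b(r) = -(r - 4)/3 = -(-4 + r)/3 = 4/3 - r/3)
(6*6 + b(D(-1, Q)))*(-1) = (6*6 + (4/3 - 1/3*4))*(-1) = (36 + (4/3 - 4/3))*(-1) = (36 + 0)*(-1) = 36*(-1) = -36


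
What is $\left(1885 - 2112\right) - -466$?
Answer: $239$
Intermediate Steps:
$\left(1885 - 2112\right) - -466 = -227 + 466 = 239$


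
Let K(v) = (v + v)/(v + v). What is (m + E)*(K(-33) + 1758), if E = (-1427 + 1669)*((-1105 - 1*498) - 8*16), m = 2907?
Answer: -731735205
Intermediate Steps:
K(v) = 1 (K(v) = (2*v)/((2*v)) = (2*v)*(1/(2*v)) = 1)
E = -418902 (E = 242*((-1105 - 498) - 128) = 242*(-1603 - 128) = 242*(-1731) = -418902)
(m + E)*(K(-33) + 1758) = (2907 - 418902)*(1 + 1758) = -415995*1759 = -731735205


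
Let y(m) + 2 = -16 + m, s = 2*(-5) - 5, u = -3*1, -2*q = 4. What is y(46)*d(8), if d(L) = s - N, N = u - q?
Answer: -392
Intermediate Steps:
q = -2 (q = -½*4 = -2)
u = -3
N = -1 (N = -3 - 1*(-2) = -3 + 2 = -1)
s = -15 (s = -10 - 5 = -15)
d(L) = -14 (d(L) = -15 - 1*(-1) = -15 + 1 = -14)
y(m) = -18 + m (y(m) = -2 + (-16 + m) = -18 + m)
y(46)*d(8) = (-18 + 46)*(-14) = 28*(-14) = -392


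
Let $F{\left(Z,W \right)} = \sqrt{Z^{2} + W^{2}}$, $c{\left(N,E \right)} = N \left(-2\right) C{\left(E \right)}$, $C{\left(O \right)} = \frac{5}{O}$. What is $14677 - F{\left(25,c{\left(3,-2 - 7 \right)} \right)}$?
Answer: $14677 - \frac{5 \sqrt{229}}{3} \approx 14652.0$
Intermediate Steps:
$c{\left(N,E \right)} = - \frac{10 N}{E}$ ($c{\left(N,E \right)} = N \left(-2\right) \frac{5}{E} = - 2 N \frac{5}{E} = - \frac{10 N}{E}$)
$F{\left(Z,W \right)} = \sqrt{W^{2} + Z^{2}}$
$14677 - F{\left(25,c{\left(3,-2 - 7 \right)} \right)} = 14677 - \sqrt{\left(\left(-10\right) 3 \frac{1}{-2 - 7}\right)^{2} + 25^{2}} = 14677 - \sqrt{\left(\left(-10\right) 3 \frac{1}{-9}\right)^{2} + 625} = 14677 - \sqrt{\left(\left(-10\right) 3 \left(- \frac{1}{9}\right)\right)^{2} + 625} = 14677 - \sqrt{\left(\frac{10}{3}\right)^{2} + 625} = 14677 - \sqrt{\frac{100}{9} + 625} = 14677 - \sqrt{\frac{5725}{9}} = 14677 - \frac{5 \sqrt{229}}{3}$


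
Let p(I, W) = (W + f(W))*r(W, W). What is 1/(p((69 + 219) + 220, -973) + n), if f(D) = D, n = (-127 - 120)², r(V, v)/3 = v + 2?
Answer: 1/5729707 ≈ 1.7453e-7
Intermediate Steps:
r(V, v) = 6 + 3*v (r(V, v) = 3*(v + 2) = 3*(2 + v) = 6 + 3*v)
n = 61009 (n = (-247)² = 61009)
p(I, W) = 2*W*(6 + 3*W) (p(I, W) = (W + W)*(6 + 3*W) = (2*W)*(6 + 3*W) = 2*W*(6 + 3*W))
1/(p((69 + 219) + 220, -973) + n) = 1/(6*(-973)*(2 - 973) + 61009) = 1/(6*(-973)*(-971) + 61009) = 1/(5668698 + 61009) = 1/5729707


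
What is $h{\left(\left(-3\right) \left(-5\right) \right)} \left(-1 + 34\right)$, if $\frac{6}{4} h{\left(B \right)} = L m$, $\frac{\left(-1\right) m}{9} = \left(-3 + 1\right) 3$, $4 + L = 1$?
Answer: $-3564$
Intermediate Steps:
$L = -3$ ($L = -4 + 1 = -3$)
$m = 54$ ($m = - 9 \left(-3 + 1\right) 3 = - 9 \left(\left(-2\right) 3\right) = \left(-9\right) \left(-6\right) = 54$)
$h{\left(B \right)} = -108$ ($h{\left(B \right)} = \frac{2 \left(\left(-3\right) 54\right)}{3} = \frac{2}{3} \left(-162\right) = -108$)
$h{\left(\left(-3\right) \left(-5\right) \right)} \left(-1 + 34\right) = - 108 \left(-1 + 34\right) = \left(-108\right) 33 = -3564$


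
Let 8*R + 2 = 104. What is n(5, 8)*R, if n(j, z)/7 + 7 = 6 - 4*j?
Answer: -7497/4 ≈ -1874.3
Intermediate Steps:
n(j, z) = -7 - 28*j (n(j, z) = -49 + 7*(6 - 4*j) = -49 + (42 - 28*j) = -7 - 28*j)
R = 51/4 (R = -¼ + (⅛)*104 = -¼ + 13 = 51/4 ≈ 12.750)
n(5, 8)*R = (-7 - 28*5)*(51/4) = (-7 - 140)*(51/4) = -147*51/4 = -7497/4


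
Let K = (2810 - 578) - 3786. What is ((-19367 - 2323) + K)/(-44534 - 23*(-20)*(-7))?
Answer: 3874/7959 ≈ 0.48674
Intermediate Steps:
K = -1554 (K = 2232 - 3786 = -1554)
((-19367 - 2323) + K)/(-44534 - 23*(-20)*(-7)) = ((-19367 - 2323) - 1554)/(-44534 - 23*(-20)*(-7)) = (-21690 - 1554)/(-44534 + 460*(-7)) = -23244/(-44534 - 3220) = -23244/(-47754) = -23244*(-1/47754) = 3874/7959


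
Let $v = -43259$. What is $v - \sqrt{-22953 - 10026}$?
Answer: $-43259 - i \sqrt{32979} \approx -43259.0 - 181.6 i$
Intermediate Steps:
$v - \sqrt{-22953 - 10026} = -43259 - \sqrt{-22953 - 10026} = -43259 - \sqrt{-32979} = -43259 - i \sqrt{32979}$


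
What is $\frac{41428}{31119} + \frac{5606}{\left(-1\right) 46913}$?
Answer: $\frac{1769058650}{1459885647} \approx 1.2118$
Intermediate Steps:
$\frac{41428}{31119} + \frac{5606}{\left(-1\right) 46913} = 41428 \cdot \frac{1}{31119} + \frac{5606}{-46913} = \frac{41428}{31119} + 5606 \left(- \frac{1}{46913}\right) = \frac{41428}{31119} - \frac{5606}{46913} = \frac{1769058650}{1459885647}$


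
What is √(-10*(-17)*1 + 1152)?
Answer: √1322 ≈ 36.359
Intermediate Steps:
√(-10*(-17)*1 + 1152) = √(170*1 + 1152) = √(170 + 1152) = √1322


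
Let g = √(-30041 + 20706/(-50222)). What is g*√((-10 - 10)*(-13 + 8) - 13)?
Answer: 4*I*√103002468210183/25111 ≈ 1616.7*I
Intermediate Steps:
g = 4*I*√1183936416209/25111 (g = √(-30041 + 20706*(-1/50222)) = √(-30041 - 10353/25111) = √(-754369904/25111) = 4*I*√1183936416209/25111 ≈ 173.32*I)
g*√((-10 - 10)*(-13 + 8) - 13) = (4*I*√1183936416209/25111)*√((-10 - 10)*(-13 + 8) - 13) = (4*I*√1183936416209/25111)*√(-20*(-5) - 13) = (4*I*√1183936416209/25111)*√(100 - 13) = (4*I*√1183936416209/25111)*√87 = 4*I*√103002468210183/25111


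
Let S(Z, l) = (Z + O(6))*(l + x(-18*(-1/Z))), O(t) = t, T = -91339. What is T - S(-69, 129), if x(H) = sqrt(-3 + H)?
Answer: -83212 + 315*I*sqrt(69)/23 ≈ -83212.0 + 113.76*I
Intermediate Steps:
S(Z, l) = (6 + Z)*(l + sqrt(-3 + 18/Z)) (S(Z, l) = (Z + 6)*(l + sqrt(-3 - 18*(-1/Z))) = (6 + Z)*(l + sqrt(-3 - (-18)/Z)) = (6 + Z)*(l + sqrt(-3 + 18/Z)))
T - S(-69, 129) = -91339 - (6*129 - 69*129 + 6*sqrt(3)*sqrt((6 - 1*(-69))/(-69)) - 69*sqrt(3)*sqrt((6 - 1*(-69))/(-69))) = -91339 - (774 - 8901 + 6*sqrt(3)*sqrt(-(6 + 69)/69) - 69*sqrt(3)*sqrt(-(6 + 69)/69)) = -91339 - (774 - 8901 + 6*sqrt(3)*sqrt(-1/69*75) - 69*sqrt(3)*sqrt(-1/69*75)) = -91339 - (774 - 8901 + 6*sqrt(3)*sqrt(-25/23) - 69*sqrt(3)*sqrt(-25/23)) = -91339 - (774 - 8901 + 6*sqrt(3)*(5*I*sqrt(23)/23) - 69*sqrt(3)*5*I*sqrt(23)/23) = -91339 - (774 - 8901 + 30*I*sqrt(69)/23 - 15*I*sqrt(69)) = -91339 - (-8127 - 315*I*sqrt(69)/23) = -91339 + (8127 + 315*I*sqrt(69)/23) = -83212 + 315*I*sqrt(69)/23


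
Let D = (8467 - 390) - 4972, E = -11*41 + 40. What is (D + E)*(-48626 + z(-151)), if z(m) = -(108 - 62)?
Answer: -131122368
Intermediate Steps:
E = -411 (E = -451 + 40 = -411)
D = 3105 (D = 8077 - 4972 = 3105)
z(m) = -46 (z(m) = -1*46 = -46)
(D + E)*(-48626 + z(-151)) = (3105 - 411)*(-48626 - 46) = 2694*(-48672) = -131122368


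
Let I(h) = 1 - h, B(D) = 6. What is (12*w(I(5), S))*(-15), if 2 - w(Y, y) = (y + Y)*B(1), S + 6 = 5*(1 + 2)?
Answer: 5040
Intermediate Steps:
S = 9 (S = -6 + 5*(1 + 2) = -6 + 5*3 = -6 + 15 = 9)
w(Y, y) = 2 - 6*Y - 6*y (w(Y, y) = 2 - (y + Y)*6 = 2 - (Y + y)*6 = 2 - (6*Y + 6*y) = 2 + (-6*Y - 6*y) = 2 - 6*Y - 6*y)
(12*w(I(5), S))*(-15) = (12*(2 - 6*(1 - 1*5) - 6*9))*(-15) = (12*(2 - 6*(1 - 5) - 54))*(-15) = (12*(2 - 6*(-4) - 54))*(-15) = (12*(2 + 24 - 54))*(-15) = (12*(-28))*(-15) = -336*(-15) = 5040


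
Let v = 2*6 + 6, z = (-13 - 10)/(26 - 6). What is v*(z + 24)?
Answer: 4113/10 ≈ 411.30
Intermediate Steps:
z = -23/20 ≈ -1.1500
v = 18 (v = 12 + 6 = 18)
v*(z + 24) = 18*(-23/20 + 24) = 18*(457/20) = 4113/10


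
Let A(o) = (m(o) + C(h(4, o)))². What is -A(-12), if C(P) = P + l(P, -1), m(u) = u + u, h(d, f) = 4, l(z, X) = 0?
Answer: -400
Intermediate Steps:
m(u) = 2*u
C(P) = P (C(P) = P + 0 = P)
A(o) = (4 + 2*o)² (A(o) = (2*o + 4)² = (4 + 2*o)²)
-A(-12) = -4*(2 - 12)² = -4*(-10)² = -4*100 = -1*400 = -400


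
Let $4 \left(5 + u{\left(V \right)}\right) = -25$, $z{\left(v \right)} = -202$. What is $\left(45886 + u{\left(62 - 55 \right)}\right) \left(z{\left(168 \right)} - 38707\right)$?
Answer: $- \frac{7139762591}{4} \approx -1.7849 \cdot 10^{9}$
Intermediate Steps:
$u{\left(V \right)} = - \frac{45}{4}$ ($u{\left(V \right)} = -5 + \frac{1}{4} \left(-25\right) = -5 - \frac{25}{4} = - \frac{45}{4}$)
$\left(45886 + u{\left(62 - 55 \right)}\right) \left(z{\left(168 \right)} - 38707\right) = \left(45886 - \frac{45}{4}\right) \left(-202 - 38707\right) = \frac{183499}{4} \left(-38909\right) = - \frac{7139762591}{4}$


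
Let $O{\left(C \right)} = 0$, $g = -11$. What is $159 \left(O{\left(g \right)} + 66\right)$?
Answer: $10494$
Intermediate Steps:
$159 \left(O{\left(g \right)} + 66\right) = 159 \left(0 + 66\right) = 159 \cdot 66 = 10494$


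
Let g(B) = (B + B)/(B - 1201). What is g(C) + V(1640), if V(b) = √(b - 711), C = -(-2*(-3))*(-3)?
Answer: -36/1183 + √929 ≈ 30.449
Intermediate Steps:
C = 18 (C = -6*(-3) = -1*(-18) = 18)
g(B) = 2*B/(-1201 + B) (g(B) = (2*B)/(-1201 + B) = 2*B/(-1201 + B))
V(b) = √(-711 + b)
g(C) + V(1640) = 2*18/(-1201 + 18) + √(-711 + 1640) = 2*18/(-1183) + √929 = 2*18*(-1/1183) + √929 = -36/1183 + √929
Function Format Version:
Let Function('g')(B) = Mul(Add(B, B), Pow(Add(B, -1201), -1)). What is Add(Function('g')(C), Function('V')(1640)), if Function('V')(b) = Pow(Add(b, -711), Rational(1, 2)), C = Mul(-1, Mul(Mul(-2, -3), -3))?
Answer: Add(Rational(-36, 1183), Pow(929, Rational(1, 2))) ≈ 30.449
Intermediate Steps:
C = 18 (C = Mul(-1, Mul(6, -3)) = Mul(-1, -18) = 18)
Function('g')(B) = Mul(2, B, Pow(Add(-1201, B), -1)) (Function('g')(B) = Mul(Mul(2, B), Pow(Add(-1201, B), -1)) = Mul(2, B, Pow(Add(-1201, B), -1)))
Function('V')(b) = Pow(Add(-711, b), Rational(1, 2))
Add(Function('g')(C), Function('V')(1640)) = Add(Mul(2, 18, Pow(Add(-1201, 18), -1)), Pow(Add(-711, 1640), Rational(1, 2))) = Add(Mul(2, 18, Pow(-1183, -1)), Pow(929, Rational(1, 2))) = Add(Mul(2, 18, Rational(-1, 1183)), Pow(929, Rational(1, 2))) = Add(Rational(-36, 1183), Pow(929, Rational(1, 2)))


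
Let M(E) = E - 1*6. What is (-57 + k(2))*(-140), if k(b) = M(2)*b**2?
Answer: 10220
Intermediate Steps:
M(E) = -6 + E (M(E) = E - 6 = -6 + E)
k(b) = -4*b**2 (k(b) = (-6 + 2)*b**2 = -4*b**2)
(-57 + k(2))*(-140) = (-57 - 4*2**2)*(-140) = (-57 - 4*4)*(-140) = (-57 - 16)*(-140) = -73*(-140) = 10220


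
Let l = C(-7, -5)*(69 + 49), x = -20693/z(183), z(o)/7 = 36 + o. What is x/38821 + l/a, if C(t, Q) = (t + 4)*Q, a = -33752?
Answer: -53017859873/1004334519468 ≈ -0.052789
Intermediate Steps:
z(o) = 252 + 7*o (z(o) = 7*(36 + o) = 252 + 7*o)
C(t, Q) = Q*(4 + t) (C(t, Q) = (4 + t)*Q = Q*(4 + t))
x = -20693/1533 (x = -20693/(252 + 7*183) = -20693/(252 + 1281) = -20693/1533 ≈ -13.498)
l = 1770 (l = (-5*(4 - 7))*(69 + 49) = -5*(-3)*118 = 15*118 = 1770)
x/38821 + l/a = -20693/1533/38821 + 1770/(-33752) = -20693/1533*1/38821 + 1770*(-1/33752) = -20693/59512593 - 885/16876 = -53017859873/1004334519468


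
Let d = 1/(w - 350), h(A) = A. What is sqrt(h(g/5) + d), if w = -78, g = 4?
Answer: sqrt(913245)/1070 ≈ 0.89312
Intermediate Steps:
d = -1/428 (d = 1/(-78 - 350) = 1/(-428) = -1/428 ≈ -0.0023364)
sqrt(h(g/5) + d) = sqrt(4/5 - 1/428) = sqrt(1707/2140) = sqrt(913245)/1070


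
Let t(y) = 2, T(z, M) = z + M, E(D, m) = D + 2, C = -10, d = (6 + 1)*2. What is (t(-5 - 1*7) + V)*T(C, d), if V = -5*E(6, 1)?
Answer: -152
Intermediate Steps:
d = 14 (d = 7*2 = 14)
E(D, m) = 2 + D
V = -40 (V = -5*(2 + 6) = -5*8 = -40)
T(z, M) = M + z
(t(-5 - 1*7) + V)*T(C, d) = (2 - 40)*(14 - 10) = -38*4 = -152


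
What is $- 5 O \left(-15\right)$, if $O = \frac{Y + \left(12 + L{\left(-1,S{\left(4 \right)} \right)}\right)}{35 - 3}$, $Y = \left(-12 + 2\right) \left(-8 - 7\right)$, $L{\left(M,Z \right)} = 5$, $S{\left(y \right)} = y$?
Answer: $\frac{12525}{32} \approx 391.41$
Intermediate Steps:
$Y = 150$ ($Y = \left(-10\right) \left(-15\right) = 150$)
$O = \frac{167}{32}$ ($O = \frac{150 + \left(12 + 5\right)}{35 - 3} = \frac{150 + 17}{32} = 167 \cdot \frac{1}{32} = \frac{167}{32} \approx 5.2188$)
$- 5 O \left(-15\right) = \left(-5\right) \frac{167}{32} \left(-15\right) = \left(- \frac{835}{32}\right) \left(-15\right) = \frac{12525}{32}$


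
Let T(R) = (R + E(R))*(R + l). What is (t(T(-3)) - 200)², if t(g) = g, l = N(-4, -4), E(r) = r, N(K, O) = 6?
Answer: 47524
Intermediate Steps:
l = 6
T(R) = 2*R*(6 + R) (T(R) = (R + R)*(R + 6) = (2*R)*(6 + R) = 2*R*(6 + R))
(t(T(-3)) - 200)² = (2*(-3)*(6 - 3) - 200)² = (2*(-3)*3 - 200)² = (-18 - 200)² = (-218)² = 47524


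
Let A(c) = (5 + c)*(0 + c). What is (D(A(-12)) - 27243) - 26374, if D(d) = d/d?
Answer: -53616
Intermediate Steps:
A(c) = c*(5 + c) (A(c) = (5 + c)*c = c*(5 + c))
D(d) = 1
(D(A(-12)) - 27243) - 26374 = (1 - 27243) - 26374 = -27242 - 26374 = -53616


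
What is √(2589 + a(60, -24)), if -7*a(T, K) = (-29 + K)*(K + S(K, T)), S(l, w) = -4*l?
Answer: √153573/7 ≈ 55.983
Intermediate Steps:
a(T, K) = 3*K*(-29 + K)/7 (a(T, K) = -(-29 + K)*(K - 4*K)/7 = -(-29 + K)*(-3*K)/7 = -(-3)*K*(-29 + K)/7 = 3*K*(-29 + K)/7)
√(2589 + a(60, -24)) = √(2589 + (3/7)*(-24)*(-29 - 24)) = √(2589 + (3/7)*(-24)*(-53)) = √(2589 + 3816/7) = √(21939/7) = √153573/7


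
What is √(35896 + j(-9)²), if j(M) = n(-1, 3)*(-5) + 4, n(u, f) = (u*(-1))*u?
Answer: √35977 ≈ 189.68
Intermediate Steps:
n(u, f) = -u² (n(u, f) = (-u)*u = -u²)
j(M) = 9 (j(M) = -1*(-1)²*(-5) + 4 = -1*1*(-5) + 4 = -1*(-5) + 4 = 5 + 4 = 9)
√(35896 + j(-9)²) = √(35896 + 9²) = √(35896 + 81) = √35977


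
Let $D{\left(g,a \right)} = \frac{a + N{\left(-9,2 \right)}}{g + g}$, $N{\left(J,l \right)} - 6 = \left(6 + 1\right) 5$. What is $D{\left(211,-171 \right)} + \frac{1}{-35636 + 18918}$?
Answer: $- \frac{1086881}{3527498} \approx -0.30812$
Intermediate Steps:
$N{\left(J,l \right)} = 41$ ($N{\left(J,l \right)} = 6 + \left(6 + 1\right) 5 = 6 + 7 \cdot 5 = 6 + 35 = 41$)
$D{\left(g,a \right)} = \frac{41 + a}{2 g}$ ($D{\left(g,a \right)} = \frac{a + 41}{g + g} = \frac{41 + a}{2 g}$)
$D{\left(211,-171 \right)} + \frac{1}{-35636 + 18918} = \frac{41 - 171}{2 \cdot 211} + \frac{1}{-35636 + 18918} = \frac{1}{2} \cdot \frac{1}{211} \left(-130\right) + \frac{1}{-16718} = - \frac{65}{211} - \frac{1}{16718} = - \frac{1086881}{3527498}$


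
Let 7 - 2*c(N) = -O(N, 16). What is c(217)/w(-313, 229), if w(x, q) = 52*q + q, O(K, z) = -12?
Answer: -5/24274 ≈ -0.00020598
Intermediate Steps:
w(x, q) = 53*q
c(N) = -5/2 (c(N) = 7/2 - (-1)*(-12)/2 = 7/2 - ½*12 = 7/2 - 6 = -5/2)
c(217)/w(-313, 229) = -5/(2*(53*229)) = -5/2/12137 = -5/2*1/12137 = -5/24274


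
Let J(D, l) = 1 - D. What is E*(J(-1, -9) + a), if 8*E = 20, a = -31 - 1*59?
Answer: -220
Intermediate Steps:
a = -90 (a = -31 - 59 = -90)
E = 5/2 (E = (1/8)*20 = 5/2 ≈ 2.5000)
E*(J(-1, -9) + a) = 5*((1 - 1*(-1)) - 90)/2 = 5*((1 + 1) - 90)/2 = 5*(2 - 90)/2 = (5/2)*(-88) = -220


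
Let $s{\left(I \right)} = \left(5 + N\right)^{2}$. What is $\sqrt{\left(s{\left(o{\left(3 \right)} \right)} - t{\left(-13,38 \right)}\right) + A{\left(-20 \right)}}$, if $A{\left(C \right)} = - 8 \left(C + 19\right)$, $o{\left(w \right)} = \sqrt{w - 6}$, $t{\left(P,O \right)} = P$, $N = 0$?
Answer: $\sqrt{46} \approx 6.7823$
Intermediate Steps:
$o{\left(w \right)} = \sqrt{-6 + w}$
$s{\left(I \right)} = 25$ ($s{\left(I \right)} = \left(5 + 0\right)^{2} = 5^{2} = 25$)
$A{\left(C \right)} = -152 - 8 C$ ($A{\left(C \right)} = - 8 \left(19 + C\right) = -152 - 8 C$)
$\sqrt{\left(s{\left(o{\left(3 \right)} \right)} - t{\left(-13,38 \right)}\right) + A{\left(-20 \right)}} = \sqrt{\left(25 - -13\right) - -8} = \sqrt{\left(25 + 13\right) + \left(-152 + 160\right)} = \sqrt{38 + 8} = \sqrt{46}$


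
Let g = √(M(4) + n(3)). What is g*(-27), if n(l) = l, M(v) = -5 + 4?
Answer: -27*√2 ≈ -38.184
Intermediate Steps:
M(v) = -1
g = √2 (g = √(-1 + 3) = √2 ≈ 1.4142)
g*(-27) = √2*(-27) = -27*√2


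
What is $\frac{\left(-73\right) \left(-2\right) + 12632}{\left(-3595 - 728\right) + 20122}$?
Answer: $\frac{12778}{15799} \approx 0.80879$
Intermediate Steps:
$\frac{\left(-73\right) \left(-2\right) + 12632}{\left(-3595 - 728\right) + 20122} = \frac{146 + 12632}{-4323 + 20122} = \frac{12778}{15799}$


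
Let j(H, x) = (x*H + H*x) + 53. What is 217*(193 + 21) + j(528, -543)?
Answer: -526917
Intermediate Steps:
j(H, x) = 53 + 2*H*x (j(H, x) = (H*x + H*x) + 53 = 2*H*x + 53 = 53 + 2*H*x)
217*(193 + 21) + j(528, -543) = 217*(193 + 21) + (53 + 2*528*(-543)) = 217*214 + (53 - 573408) = 46438 - 573355 = -526917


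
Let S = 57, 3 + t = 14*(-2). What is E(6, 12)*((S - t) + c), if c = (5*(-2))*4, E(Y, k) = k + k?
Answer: 1152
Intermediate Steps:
E(Y, k) = 2*k
c = -40 (c = -10*4 = -40)
t = -31 (t = -3 + 14*(-2) = -3 - 28 = -31)
E(6, 12)*((S - t) + c) = (2*12)*((57 - 1*(-31)) - 40) = 24*((57 + 31) - 40) = 24*(88 - 40) = 24*48 = 1152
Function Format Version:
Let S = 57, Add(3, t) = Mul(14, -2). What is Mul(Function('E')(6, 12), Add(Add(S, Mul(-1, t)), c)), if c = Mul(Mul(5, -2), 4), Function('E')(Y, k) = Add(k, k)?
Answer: 1152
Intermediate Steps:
Function('E')(Y, k) = Mul(2, k)
c = -40 (c = Mul(-10, 4) = -40)
t = -31 (t = Add(-3, Mul(14, -2)) = Add(-3, -28) = -31)
Mul(Function('E')(6, 12), Add(Add(S, Mul(-1, t)), c)) = Mul(Mul(2, 12), Add(Add(57, Mul(-1, -31)), -40)) = Mul(24, Add(Add(57, 31), -40)) = Mul(24, Add(88, -40)) = Mul(24, 48) = 1152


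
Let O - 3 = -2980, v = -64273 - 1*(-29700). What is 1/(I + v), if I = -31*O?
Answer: 1/57714 ≈ 1.7327e-5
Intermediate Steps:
v = -34573 (v = -64273 + 29700 = -34573)
O = -2977 (O = 3 - 2980 = -2977)
I = 92287 (I = -31*(-2977) = 92287)
1/(I + v) = 1/(92287 - 34573) = 1/57714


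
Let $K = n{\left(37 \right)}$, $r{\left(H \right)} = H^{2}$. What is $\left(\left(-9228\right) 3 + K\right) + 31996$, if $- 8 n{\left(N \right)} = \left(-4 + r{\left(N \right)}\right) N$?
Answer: $- \frac{16009}{8} \approx -2001.1$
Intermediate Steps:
$n{\left(N \right)} = - \frac{N \left(-4 + N^{2}\right)}{8}$ ($n{\left(N \right)} = - \frac{\left(-4 + N^{2}\right) N}{8} = - \frac{N \left(-4 + N^{2}\right)}{8}$)
$K = - \frac{50505}{8}$ ($K = \frac{1}{8} \cdot 37 \left(4 - 37^{2}\right) = \frac{1}{8} \cdot 37 \left(4 - 1369\right) = \frac{1}{8} \cdot 37 \left(-1365\right) = - \frac{50505}{8} \approx -6313.1$)
$\left(\left(-9228\right) 3 + K\right) + 31996 = \left(\left(-9228\right) 3 - \frac{50505}{8}\right) + 31996 = \left(-27684 - \frac{50505}{8}\right) + 31996 = - \frac{271977}{8} + 31996 = - \frac{16009}{8}$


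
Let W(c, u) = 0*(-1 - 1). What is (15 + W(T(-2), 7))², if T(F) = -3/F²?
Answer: 225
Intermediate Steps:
T(F) = -3/F²
W(c, u) = 0 (W(c, u) = 0*(-2) = 0)
(15 + W(T(-2), 7))² = (15 + 0)² = 15² = 225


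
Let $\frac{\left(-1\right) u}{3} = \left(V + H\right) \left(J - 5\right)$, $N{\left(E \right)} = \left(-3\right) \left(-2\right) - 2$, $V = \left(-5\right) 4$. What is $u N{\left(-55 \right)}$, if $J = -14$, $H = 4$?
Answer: $-3648$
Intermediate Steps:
$V = -20$
$N{\left(E \right)} = 4$ ($N{\left(E \right)} = 6 - 2 = 4$)
$u = -912$ ($u = - 3 \left(-20 + 4\right) \left(-14 - 5\right) = - 3 \left(\left(-16\right) \left(-19\right)\right) = \left(-3\right) 304 = -912$)
$u N{\left(-55 \right)} = \left(-912\right) 4 = -3648$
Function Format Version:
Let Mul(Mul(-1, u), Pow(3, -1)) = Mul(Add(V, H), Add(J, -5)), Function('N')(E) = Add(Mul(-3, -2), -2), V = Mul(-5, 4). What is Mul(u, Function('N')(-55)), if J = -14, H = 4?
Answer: -3648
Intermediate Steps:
V = -20
Function('N')(E) = 4 (Function('N')(E) = Add(6, -2) = 4)
u = -912 (u = Mul(-3, Mul(Add(-20, 4), Add(-14, -5))) = Mul(-3, Mul(-16, -19)) = Mul(-3, 304) = -912)
Mul(u, Function('N')(-55)) = Mul(-912, 4) = -3648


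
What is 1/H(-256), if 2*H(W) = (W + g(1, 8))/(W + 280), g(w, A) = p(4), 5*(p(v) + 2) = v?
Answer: -120/643 ≈ -0.18663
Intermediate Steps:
p(v) = -2 + v/5
g(w, A) = -6/5 (g(w, A) = -2 + (1/5)*4 = -2 + 4/5 = -6/5)
H(W) = (-6/5 + W)/(2*(280 + W)) (H(W) = ((W - 6/5)/(W + 280))/2 = ((-6/5 + W)/(280 + W))/2 = (-6/5 + W)/(2*(280 + W)))
1/H(-256) = 1/((-6 + 5*(-256))/(10*(280 - 256))) = 1/((1/10)*(-6 - 1280)/24) = 1/((1/10)*(1/24)*(-1286)) = 1/(-643/120) = -120/643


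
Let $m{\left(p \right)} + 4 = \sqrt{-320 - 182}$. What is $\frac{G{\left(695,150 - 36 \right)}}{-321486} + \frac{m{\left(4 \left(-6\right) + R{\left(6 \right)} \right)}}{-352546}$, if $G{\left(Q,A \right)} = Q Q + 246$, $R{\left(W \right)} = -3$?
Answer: $- \frac{85186986011}{56669301678} - \frac{i \sqrt{502}}{352546} \approx -1.5032 - 6.3553 \cdot 10^{-5} i$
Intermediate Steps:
$m{\left(p \right)} = -4 + i \sqrt{502}$ ($m{\left(p \right)} = -4 + \sqrt{-320 - 182} = -4 + \sqrt{-502} = -4 + i \sqrt{502}$)
$G{\left(Q,A \right)} = 246 + Q^{2}$ ($G{\left(Q,A \right)} = Q^{2} + 246 = 246 + Q^{2}$)
$\frac{G{\left(695,150 - 36 \right)}}{-321486} + \frac{m{\left(4 \left(-6\right) + R{\left(6 \right)} \right)}}{-352546} = \frac{246 + 695^{2}}{-321486} + \frac{-4 + i \sqrt{502}}{-352546} = \left(246 + 483025\right) \left(- \frac{1}{321486}\right) + \left(-4 + i \sqrt{502}\right) \left(- \frac{1}{352546}\right) = 483271 \left(- \frac{1}{321486}\right) + \left(\frac{2}{176273} - \frac{i \sqrt{502}}{352546}\right) = - \frac{483271}{321486} + \left(\frac{2}{176273} - \frac{i \sqrt{502}}{352546}\right) = - \frac{85186986011}{56669301678} - \frac{i \sqrt{502}}{352546}$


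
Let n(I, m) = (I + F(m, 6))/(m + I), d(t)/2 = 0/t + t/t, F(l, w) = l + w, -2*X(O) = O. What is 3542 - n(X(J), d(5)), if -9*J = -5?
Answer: 109663/31 ≈ 3537.5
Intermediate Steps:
J = 5/9 (J = -⅑*(-5) = 5/9 ≈ 0.55556)
X(O) = -O/2
d(t) = 2 (d(t) = 2*(0/t + t/t) = 2*(0 + 1) = 2*1 = 2)
n(I, m) = (6 + I + m)/(I + m) (n(I, m) = (I + (m + 6))/(m + I) = (I + (6 + m))/(I + m) = (6 + I + m)/(I + m))
3542 - n(X(J), d(5)) = 3542 - (6 - ½*5/9 + 2)/(-½*5/9 + 2) = 3542 - (6 - 5/18 + 2)/(-5/18 + 2) = 3542 - 139/(31/18*18) = 3542 - 18*139/(31*18) = 3542 - 1*139/31 = 3542 - 139/31 = 109663/31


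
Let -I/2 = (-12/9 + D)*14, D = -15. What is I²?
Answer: 1882384/9 ≈ 2.0915e+5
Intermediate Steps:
I = 1372/3 (I = -2*(-12/9 - 15)*14 = -2*(-12*⅑ - 15)*14 = -2*(-4/3 - 15)*14 = -(-98)*14/3 = -2*(-686/3) = 1372/3 ≈ 457.33)
I² = (1372/3)² = 1882384/9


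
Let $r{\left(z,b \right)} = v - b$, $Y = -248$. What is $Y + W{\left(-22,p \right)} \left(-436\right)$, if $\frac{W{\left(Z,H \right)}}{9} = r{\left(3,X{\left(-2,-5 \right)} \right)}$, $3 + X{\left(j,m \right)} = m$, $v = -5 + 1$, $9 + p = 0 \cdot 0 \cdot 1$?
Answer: $-15944$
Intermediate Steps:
$p = -9$ ($p = -9 + 0 \cdot 0 \cdot 1 = -9 + 0 \cdot 1 = -9 + 0 = -9$)
$v = -4$
$X{\left(j,m \right)} = -3 + m$
$r{\left(z,b \right)} = -4 - b$
$W{\left(Z,H \right)} = 36$ ($W{\left(Z,H \right)} = 9 \left(-4 - \left(-3 - 5\right)\right) = 9 \left(-4 - -8\right) = 9 \left(-4 + 8\right) = 9 \cdot 4 = 36$)
$Y + W{\left(-22,p \right)} \left(-436\right) = -248 + 36 \left(-436\right) = -248 - 15696 = -15944$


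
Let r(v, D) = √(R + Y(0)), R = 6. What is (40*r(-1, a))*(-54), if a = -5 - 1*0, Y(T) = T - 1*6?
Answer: 0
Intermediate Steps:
Y(T) = -6 + T (Y(T) = T - 6 = -6 + T)
a = -5 (a = -5 + 0 = -5)
r(v, D) = 0 (r(v, D) = √(6 + (-6 + 0)) = √(6 - 6) = √0 = 0)
(40*r(-1, a))*(-54) = (40*0)*(-54) = 0*(-54) = 0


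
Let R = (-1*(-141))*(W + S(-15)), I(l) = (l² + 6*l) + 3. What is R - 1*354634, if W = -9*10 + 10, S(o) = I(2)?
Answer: -363235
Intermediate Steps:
I(l) = 3 + l² + 6*l
S(o) = 19 (S(o) = 3 + 2² + 6*2 = 3 + 4 + 12 = 19)
W = -80 (W = -90 + 10 = -80)
R = -8601 (R = (-1*(-141))*(-80 + 19) = 141*(-61) = -8601)
R - 1*354634 = -8601 - 1*354634 = -8601 - 354634 = -363235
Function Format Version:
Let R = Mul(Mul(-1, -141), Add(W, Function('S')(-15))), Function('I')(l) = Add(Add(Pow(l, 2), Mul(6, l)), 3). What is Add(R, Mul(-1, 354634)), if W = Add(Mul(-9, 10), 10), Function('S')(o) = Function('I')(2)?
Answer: -363235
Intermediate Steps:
Function('I')(l) = Add(3, Pow(l, 2), Mul(6, l))
Function('S')(o) = 19 (Function('S')(o) = Add(3, Pow(2, 2), Mul(6, 2)) = Add(3, 4, 12) = 19)
W = -80 (W = Add(-90, 10) = -80)
R = -8601 (R = Mul(Mul(-1, -141), Add(-80, 19)) = Mul(141, -61) = -8601)
Add(R, Mul(-1, 354634)) = Add(-8601, Mul(-1, 354634)) = Add(-8601, -354634) = -363235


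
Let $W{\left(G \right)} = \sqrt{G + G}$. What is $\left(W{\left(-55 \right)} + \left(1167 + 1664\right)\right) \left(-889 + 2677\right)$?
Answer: $5061828 + 1788 i \sqrt{110} \approx 5.0618 \cdot 10^{6} + 18753.0 i$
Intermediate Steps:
$W{\left(G \right)} = \sqrt{2} \sqrt{G}$ ($W{\left(G \right)} = \sqrt{2 G} = \sqrt{2} \sqrt{G}$)
$\left(W{\left(-55 \right)} + \left(1167 + 1664\right)\right) \left(-889 + 2677\right) = \left(\sqrt{2} \sqrt{-55} + \left(1167 + 1664\right)\right) \left(-889 + 2677\right) = \left(\sqrt{2} i \sqrt{55} + 2831\right) 1788 = \left(i \sqrt{110} + 2831\right) 1788 = \left(2831 + i \sqrt{110}\right) 1788 = 5061828 + 1788 i \sqrt{110}$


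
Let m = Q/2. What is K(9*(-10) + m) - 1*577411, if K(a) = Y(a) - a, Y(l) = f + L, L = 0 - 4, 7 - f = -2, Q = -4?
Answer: -577314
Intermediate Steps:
f = 9 (f = 7 - 1*(-2) = 7 + 2 = 9)
L = -4
m = -2 (m = -4/2 = -4*½ = -2)
Y(l) = 5 (Y(l) = 9 - 4 = 5)
K(a) = 5 - a
K(9*(-10) + m) - 1*577411 = (5 - (9*(-10) - 2)) - 1*577411 = (5 - (-90 - 2)) - 577411 = (5 - 1*(-92)) - 577411 = (5 + 92) - 577411 = 97 - 577411 = -577314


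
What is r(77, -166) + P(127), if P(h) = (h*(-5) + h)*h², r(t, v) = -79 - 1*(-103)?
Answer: -8193508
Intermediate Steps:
r(t, v) = 24 (r(t, v) = -79 + 103 = 24)
P(h) = -4*h³ (P(h) = (-5*h + h)*h² = (-4*h)*h² = -4*h³)
r(77, -166) + P(127) = 24 - 4*127³ = 24 - 4*2048383 = 24 - 8193532 = -8193508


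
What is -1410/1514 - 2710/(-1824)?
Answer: 382775/690384 ≈ 0.55444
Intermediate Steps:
-1410/1514 - 2710/(-1824) = -1410*1/1514 - 2710*(-1/1824) = -705/757 + 1355/912 = 382775/690384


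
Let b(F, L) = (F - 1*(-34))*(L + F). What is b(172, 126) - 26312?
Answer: 35076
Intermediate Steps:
b(F, L) = (34 + F)*(F + L) (b(F, L) = (F + 34)*(F + L) = (34 + F)*(F + L))
b(172, 126) - 26312 = (172² + 34*172 + 34*126 + 172*126) - 26312 = (29584 + 5848 + 4284 + 21672) - 26312 = 61388 - 26312 = 35076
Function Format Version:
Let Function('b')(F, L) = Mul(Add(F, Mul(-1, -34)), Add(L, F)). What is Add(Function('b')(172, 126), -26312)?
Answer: 35076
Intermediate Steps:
Function('b')(F, L) = Mul(Add(34, F), Add(F, L)) (Function('b')(F, L) = Mul(Add(F, 34), Add(F, L)) = Mul(Add(34, F), Add(F, L)))
Add(Function('b')(172, 126), -26312) = Add(Add(Pow(172, 2), Mul(34, 172), Mul(34, 126), Mul(172, 126)), -26312) = Add(Add(29584, 5848, 4284, 21672), -26312) = Add(61388, -26312) = 35076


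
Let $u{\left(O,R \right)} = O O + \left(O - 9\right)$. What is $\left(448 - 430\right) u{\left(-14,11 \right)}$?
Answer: $3114$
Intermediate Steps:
$u{\left(O,R \right)} = -9 + O + O^{2}$ ($u{\left(O,R \right)} = O^{2} + \left(O - 9\right) = O^{2} + \left(-9 + O\right) = -9 + O + O^{2}$)
$\left(448 - 430\right) u{\left(-14,11 \right)} = \left(448 - 430\right) \left(-9 - 14 + \left(-14\right)^{2}\right) = 18 \left(-9 - 14 + 196\right) = 18 \cdot 173 = 3114$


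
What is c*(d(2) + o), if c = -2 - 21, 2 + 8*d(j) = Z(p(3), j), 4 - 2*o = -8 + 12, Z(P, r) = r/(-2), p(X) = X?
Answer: 69/8 ≈ 8.6250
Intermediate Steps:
Z(P, r) = -r/2 (Z(P, r) = r*(-½) = -r/2)
o = 0 (o = 2 - (-8 + 12)/2 = 2 - ½*4 = 2 - 2 = 0)
d(j) = -¼ - j/16 (d(j) = -¼ + (-j/2)/8 = -¼ - j/16)
c = -23
c*(d(2) + o) = -23*((-¼ - 1/16*2) + 0) = -23*((-¼ - ⅛) + 0) = -23*(-3/8 + 0) = -23*(-3/8) = 69/8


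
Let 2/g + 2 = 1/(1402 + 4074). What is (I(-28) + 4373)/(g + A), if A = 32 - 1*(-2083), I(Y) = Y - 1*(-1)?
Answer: 47593046/23150413 ≈ 2.0558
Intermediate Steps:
I(Y) = 1 + Y (I(Y) = Y + 1 = 1 + Y)
A = 2115 (A = 32 + 2083 = 2115)
g = -10952/10951 (g = 2/(-2 + 1/(1402 + 4074)) = 2/(-2 + 1/5476) = 2/(-10951/5476) = 2*(-5476/10951) = -10952/10951 ≈ -1.0001)
(I(-28) + 4373)/(g + A) = ((1 - 28) + 4373)/(-10952/10951 + 2115) = (-27 + 4373)/(23150413/10951) = 4346*(10951/23150413) = 47593046/23150413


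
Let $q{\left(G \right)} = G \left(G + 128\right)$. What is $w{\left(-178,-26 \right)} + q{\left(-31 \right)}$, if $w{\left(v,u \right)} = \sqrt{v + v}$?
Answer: $-3007 + 2 i \sqrt{89} \approx -3007.0 + 18.868 i$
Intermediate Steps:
$w{\left(v,u \right)} = \sqrt{2} \sqrt{v}$ ($w{\left(v,u \right)} = \sqrt{2 v} = \sqrt{2} \sqrt{v}$)
$q{\left(G \right)} = G \left(128 + G\right)$
$w{\left(-178,-26 \right)} + q{\left(-31 \right)} = \sqrt{2} \sqrt{-178} - 31 \left(128 - 31\right) = \sqrt{2} i \sqrt{178} - 3007 = 2 i \sqrt{89} - 3007 = -3007 + 2 i \sqrt{89}$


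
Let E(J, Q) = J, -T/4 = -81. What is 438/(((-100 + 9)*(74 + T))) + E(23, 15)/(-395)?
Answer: -503012/7153055 ≈ -0.070321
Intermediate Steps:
T = 324 (T = -4*(-81) = 324)
438/(((-100 + 9)*(74 + T))) + E(23, 15)/(-395) = 438/(((-100 + 9)*(74 + 324))) + 23/(-395) = 438/((-91*398)) + 23*(-1/395) = 438/(-36218) - 23/395 = 438*(-1/36218) - 23/395 = -219/18109 - 23/395 = -503012/7153055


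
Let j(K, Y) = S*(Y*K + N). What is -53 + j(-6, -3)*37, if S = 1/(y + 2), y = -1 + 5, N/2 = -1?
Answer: 137/3 ≈ 45.667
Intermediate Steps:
N = -2 (N = 2*(-1) = -2)
y = 4
S = 1/6 (S = 1/(4 + 2) = 1/6 ≈ 0.16667)
j(K, Y) = -1/3 + K*Y/6 (j(K, Y) = (Y*K - 2)/6 = (K*Y - 2)/6 = (-2 + K*Y)/6 = -1/3 + K*Y/6)
-53 + j(-6, -3)*37 = -53 + (-1/3 + (1/6)*(-6)*(-3))*37 = -53 + (-1/3 + 3)*37 = -53 + (8/3)*37 = -53 + 296/3 = 137/3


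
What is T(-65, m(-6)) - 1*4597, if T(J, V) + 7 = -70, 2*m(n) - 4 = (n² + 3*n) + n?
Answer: -4674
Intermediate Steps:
m(n) = 2 + n²/2 + 2*n (m(n) = 2 + ((n² + 3*n) + n)/2 = 2 + (n² + 4*n)/2 = 2 + (n²/2 + 2*n) = 2 + n²/2 + 2*n)
T(J, V) = -77 (T(J, V) = -7 - 70 = -77)
T(-65, m(-6)) - 1*4597 = -77 - 1*4597 = -77 - 4597 = -4674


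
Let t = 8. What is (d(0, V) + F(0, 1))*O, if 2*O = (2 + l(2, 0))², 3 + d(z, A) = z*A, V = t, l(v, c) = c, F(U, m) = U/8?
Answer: -6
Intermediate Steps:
F(U, m) = U/8 (F(U, m) = U*(⅛) = U/8)
V = 8
d(z, A) = -3 + A*z (d(z, A) = -3 + z*A = -3 + A*z)
O = 2 (O = (2 + 0)²/2 = (½)*2² = (½)*4 = 2)
(d(0, V) + F(0, 1))*O = ((-3 + 8*0) + (⅛)*0)*2 = ((-3 + 0) + 0)*2 = (-3 + 0)*2 = -3*2 = -6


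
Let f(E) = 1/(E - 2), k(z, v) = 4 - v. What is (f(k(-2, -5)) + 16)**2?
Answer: 12769/49 ≈ 260.59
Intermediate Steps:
f(E) = 1/(-2 + E)
(f(k(-2, -5)) + 16)**2 = (1/(-2 + (4 - 1*(-5))) + 16)**2 = (1/(-2 + (4 + 5)) + 16)**2 = (1/(-2 + 9) + 16)**2 = (1/7 + 16)**2 = (113/7)**2 = 12769/49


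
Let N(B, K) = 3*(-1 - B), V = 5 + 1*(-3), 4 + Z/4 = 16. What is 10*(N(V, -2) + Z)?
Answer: 390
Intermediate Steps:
Z = 48 (Z = -16 + 4*16 = -16 + 64 = 48)
V = 2 (V = 5 - 3 = 2)
N(B, K) = -3 - 3*B
10*(N(V, -2) + Z) = 10*((-3 - 3*2) + 48) = 10*((-3 - 6) + 48) = 10*(-9 + 48) = 10*39 = 390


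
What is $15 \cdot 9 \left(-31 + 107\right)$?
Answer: $10260$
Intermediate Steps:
$15 \cdot 9 \left(-31 + 107\right) = 135 \cdot 76 = 10260$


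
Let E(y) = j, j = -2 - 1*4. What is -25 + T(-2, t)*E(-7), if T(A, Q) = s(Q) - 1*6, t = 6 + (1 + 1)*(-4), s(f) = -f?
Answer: -1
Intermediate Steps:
t = -2 (t = 6 + 2*(-4) = 6 - 8 = -2)
T(A, Q) = -6 - Q (T(A, Q) = -Q - 1*6 = -Q - 6 = -6 - Q)
j = -6 (j = -2 - 4 = -6)
E(y) = -6
-25 + T(-2, t)*E(-7) = -25 + (-6 - 1*(-2))*(-6) = -25 + (-6 + 2)*(-6) = -25 - 4*(-6) = -25 + 24 = -1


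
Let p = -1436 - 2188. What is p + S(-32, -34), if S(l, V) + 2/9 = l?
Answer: -32906/9 ≈ -3656.2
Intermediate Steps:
S(l, V) = -2/9 + l
p = -3624
p + S(-32, -34) = -3624 + (-2/9 - 32) = -3624 - 290/9 = -32906/9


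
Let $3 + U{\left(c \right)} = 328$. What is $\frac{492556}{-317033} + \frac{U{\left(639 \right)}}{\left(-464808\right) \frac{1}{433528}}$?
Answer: $- \frac{5612226969631}{18419934333} \approx -304.68$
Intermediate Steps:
$U{\left(c \right)} = 325$ ($U{\left(c \right)} = -3 + 328 = 325$)
$\frac{492556}{-317033} + \frac{U{\left(639 \right)}}{\left(-464808\right) \frac{1}{433528}} = \frac{492556}{-317033} + \frac{325}{\left(-464808\right) \frac{1}{433528}} = 492556 \left(- \frac{1}{317033}\right) + \frac{325}{\left(-464808\right) \frac{1}{433528}} = - \frac{492556}{317033} + \frac{325}{- \frac{58101}{54191}} = - \frac{492556}{317033} + 325 \left(- \frac{54191}{58101}\right) = - \frac{492556}{317033} - \frac{17612075}{58101} = - \frac{5612226969631}{18419934333}$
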